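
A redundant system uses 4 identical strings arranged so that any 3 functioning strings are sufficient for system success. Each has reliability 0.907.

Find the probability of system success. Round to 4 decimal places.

R = Σ_{i=3}^{4} C(4,i) p^i (1−p)^{4−i} with p = 0.907
C(4,3)·0.907^3·0.093^1 = 0.277565
C(4,4)·0.907^4·0.093^0 = 0.676751
Sum = 0.9543

0.9543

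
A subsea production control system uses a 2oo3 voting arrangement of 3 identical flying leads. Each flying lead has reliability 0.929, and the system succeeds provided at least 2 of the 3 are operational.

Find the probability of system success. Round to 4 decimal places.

R = Σ_{i=2}^{3} C(3,i) p^i (1−p)^{3−i} with p = 0.929
C(3,2)·0.929^2·0.071^1 = 0.183828
C(3,3)·0.929^3·0.071^0 = 0.801765
Sum = 0.9856

0.9856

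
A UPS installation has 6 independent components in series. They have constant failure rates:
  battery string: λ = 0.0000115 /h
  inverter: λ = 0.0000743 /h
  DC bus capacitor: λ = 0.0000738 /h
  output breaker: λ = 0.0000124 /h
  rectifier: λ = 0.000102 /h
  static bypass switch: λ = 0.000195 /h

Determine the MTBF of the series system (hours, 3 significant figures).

Series of exponential components: λ_sys = Σ λ_i
λ_sys = 0.0000115 + 0.0000743 + 0.0000738 + 0.0000124 + 0.000102 + 0.000195 = 4.6900e-04 /h
MTBF = 1 / λ_sys = 2130 h

2130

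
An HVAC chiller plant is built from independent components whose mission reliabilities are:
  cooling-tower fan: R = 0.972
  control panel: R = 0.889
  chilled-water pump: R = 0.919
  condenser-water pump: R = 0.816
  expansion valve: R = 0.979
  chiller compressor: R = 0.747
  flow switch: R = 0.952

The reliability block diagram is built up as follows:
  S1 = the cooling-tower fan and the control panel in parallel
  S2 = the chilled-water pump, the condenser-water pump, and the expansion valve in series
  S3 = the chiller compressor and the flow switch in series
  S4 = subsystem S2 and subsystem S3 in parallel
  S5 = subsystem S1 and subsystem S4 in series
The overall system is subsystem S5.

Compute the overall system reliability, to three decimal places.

0.920

Parallel (cooling-tower fan and control panel): 1 − (1 − 0.97200)(1 − 0.88900) = 0.99689
Series (chilled-water pump, condenser-water pump, and expansion valve): 0.91900 × 0.81600 × 0.97900 = 0.73416
Series (chiller compressor and flow switch): 0.74700 × 0.95200 = 0.71114
Parallel ([0.73416] and [0.71114]): 1 − (1 − 0.73416)(1 − 0.71114) = 0.92321
Series ([0.99689] and [0.92321]): 0.99689 × 0.92321 = 0.920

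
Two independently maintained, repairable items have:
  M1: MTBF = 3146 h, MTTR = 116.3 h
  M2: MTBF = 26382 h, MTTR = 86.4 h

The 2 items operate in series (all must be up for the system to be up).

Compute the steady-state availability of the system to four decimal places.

0.9612

A(M1) = MTBF/(MTBF+MTTR) = 3146/(3146+116.3) = 0.964350
A(M2) = MTBF/(MTBF+MTTR) = 26382/(26382+86.4) = 0.996736
Series availability: 0.964350 × 0.996736 = 0.9612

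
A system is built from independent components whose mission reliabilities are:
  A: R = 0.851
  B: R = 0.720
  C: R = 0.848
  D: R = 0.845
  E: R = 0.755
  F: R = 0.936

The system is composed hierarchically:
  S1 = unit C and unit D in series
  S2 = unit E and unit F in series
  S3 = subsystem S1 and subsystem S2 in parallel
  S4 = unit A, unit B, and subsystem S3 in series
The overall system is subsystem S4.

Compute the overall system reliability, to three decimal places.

Series (C and D): 0.84800 × 0.84500 = 0.71656
Series (E and F): 0.75500 × 0.93600 = 0.70668
Parallel ([0.71656] and [0.70668]): 1 − (1 − 0.71656)(1 − 0.70668) = 0.91686
Series (A, B, and [0.91686]): 0.85100 × 0.72000 × 0.91686 = 0.562

0.562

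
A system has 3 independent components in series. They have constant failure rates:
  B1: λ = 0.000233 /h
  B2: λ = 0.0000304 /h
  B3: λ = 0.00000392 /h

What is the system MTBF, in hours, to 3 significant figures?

Series of exponential components: λ_sys = Σ λ_i
λ_sys = 0.000233 + 0.0000304 + 0.00000392 = 2.6732e-04 /h
MTBF = 1 / λ_sys = 3740 h

3740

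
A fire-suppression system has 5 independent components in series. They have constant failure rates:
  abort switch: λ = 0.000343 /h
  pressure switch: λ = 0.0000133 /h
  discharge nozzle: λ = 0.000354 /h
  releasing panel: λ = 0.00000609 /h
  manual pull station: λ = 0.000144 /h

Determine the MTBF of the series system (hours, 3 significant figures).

Series of exponential components: λ_sys = Σ λ_i
λ_sys = 0.000343 + 0.0000133 + 0.000354 + 0.00000609 + 0.000144 = 8.6039e-04 /h
MTBF = 1 / λ_sys = 1160 h

1160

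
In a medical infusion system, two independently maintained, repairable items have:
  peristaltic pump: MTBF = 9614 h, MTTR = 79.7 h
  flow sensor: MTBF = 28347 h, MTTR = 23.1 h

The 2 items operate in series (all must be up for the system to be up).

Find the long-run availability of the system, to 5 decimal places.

0.99097

A(peristaltic pump) = MTBF/(MTBF+MTTR) = 9614/(9614+79.7) = 0.991778
A(flow sensor) = MTBF/(MTBF+MTTR) = 28347/(28347+23.1) = 0.999186
Series availability: 0.991778 × 0.999186 = 0.99097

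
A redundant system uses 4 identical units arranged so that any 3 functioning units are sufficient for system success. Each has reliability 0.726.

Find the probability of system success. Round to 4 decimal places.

R = Σ_{i=3}^{4} C(4,i) p^i (1−p)^{4−i} with p = 0.726
C(4,3)·0.726^3·0.274^1 = 0.419392
C(4,4)·0.726^4·0.274^0 = 0.277809
Sum = 0.6972

0.6972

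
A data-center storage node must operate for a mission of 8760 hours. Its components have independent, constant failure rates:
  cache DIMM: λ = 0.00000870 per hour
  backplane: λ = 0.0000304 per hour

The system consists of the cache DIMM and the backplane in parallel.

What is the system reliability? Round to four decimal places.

R(cache DIMM) = exp(−0.00000870 × 8760) = 0.926620
R(backplane) = exp(−0.0000304 × 8760) = 0.766206
Parallel (cache DIMM and backplane): 1 − (1 − 0.926620)(1 − 0.766206) = 0.9828

0.9828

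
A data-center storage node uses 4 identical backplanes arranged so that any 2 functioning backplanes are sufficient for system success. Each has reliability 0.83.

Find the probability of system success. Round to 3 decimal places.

0.983

R = Σ_{i=2}^{4} C(4,i) p^i (1−p)^{4−i} with p = 0.83
C(4,2)·0.83^2·0.17^2 = 0.11946
C(4,3)·0.83^3·0.17^1 = 0.38882
C(4,4)·0.83^4·0.17^0 = 0.47458
Sum = 0.983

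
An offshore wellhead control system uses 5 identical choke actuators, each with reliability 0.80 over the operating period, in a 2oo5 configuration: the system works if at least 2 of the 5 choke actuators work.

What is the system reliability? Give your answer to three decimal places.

0.993

R = Σ_{i=2}^{5} C(5,i) p^i (1−p)^{5−i} with p = 0.80
C(5,2)·0.80^2·0.20^3 = 0.05120
C(5,3)·0.80^3·0.20^2 = 0.20480
C(5,4)·0.80^4·0.20^1 = 0.40960
C(5,5)·0.80^5·0.20^0 = 0.32768
Sum = 0.993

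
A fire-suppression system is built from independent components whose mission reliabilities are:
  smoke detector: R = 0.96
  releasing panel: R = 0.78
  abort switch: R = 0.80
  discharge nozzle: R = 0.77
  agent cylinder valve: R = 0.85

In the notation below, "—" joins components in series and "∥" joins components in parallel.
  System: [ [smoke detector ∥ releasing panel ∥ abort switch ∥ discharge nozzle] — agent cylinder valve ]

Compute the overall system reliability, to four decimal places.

0.8497

Parallel (smoke detector, releasing panel, abort switch, and discharge nozzle): 1 − (1 − 0.960000)(1 − 0.780000)(1 − 0.800000)(1 − 0.770000) = 0.999595
Series ([0.999595] and agent cylinder valve): 0.999595 × 0.850000 = 0.8497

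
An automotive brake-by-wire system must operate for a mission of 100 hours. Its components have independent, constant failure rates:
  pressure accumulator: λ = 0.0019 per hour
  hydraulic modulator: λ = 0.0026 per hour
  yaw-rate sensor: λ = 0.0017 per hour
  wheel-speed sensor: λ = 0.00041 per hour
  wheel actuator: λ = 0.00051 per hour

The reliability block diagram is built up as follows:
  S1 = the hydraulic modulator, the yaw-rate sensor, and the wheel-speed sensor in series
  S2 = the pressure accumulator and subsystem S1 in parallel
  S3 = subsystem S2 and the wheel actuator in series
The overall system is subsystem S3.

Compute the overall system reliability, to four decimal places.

0.8885

R(pressure accumulator) = exp(−0.0019 × 100) = 0.826959
R(hydraulic modulator) = exp(−0.0026 × 100) = 0.771052
R(yaw-rate sensor) = exp(−0.0017 × 100) = 0.843665
R(wheel-speed sensor) = exp(−0.00041 × 100) = 0.959829
R(wheel actuator) = exp(−0.00051 × 100) = 0.950279
Series (hydraulic modulator, yaw-rate sensor, and wheel-speed sensor): 0.771052 × 0.843665 × 0.959829 = 0.624378
Parallel (pressure accumulator and [0.624378]): 1 − (1 − 0.826959)(1 − 0.624378) = 0.935002
Series ([0.935002] and wheel actuator): 0.935002 × 0.950279 = 0.8885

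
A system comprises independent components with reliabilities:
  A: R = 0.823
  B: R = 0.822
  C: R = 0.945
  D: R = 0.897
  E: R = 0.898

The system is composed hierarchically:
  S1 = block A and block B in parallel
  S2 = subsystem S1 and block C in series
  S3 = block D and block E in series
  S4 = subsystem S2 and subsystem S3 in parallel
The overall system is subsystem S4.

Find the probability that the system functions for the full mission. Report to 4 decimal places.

Parallel (A and B): 1 − (1 − 0.823000)(1 − 0.822000) = 0.968494
Series ([0.968494] and C): 0.968494 × 0.945000 = 0.915227
Series (D and E): 0.897000 × 0.898000 = 0.805506
Parallel ([0.915227] and [0.805506]): 1 − (1 − 0.915227)(1 − 0.805506) = 0.9835

0.9835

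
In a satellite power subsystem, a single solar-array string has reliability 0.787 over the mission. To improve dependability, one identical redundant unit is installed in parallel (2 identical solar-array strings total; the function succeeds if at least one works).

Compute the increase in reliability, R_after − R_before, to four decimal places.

0.1676

R_before = 0.787
R_after = 1 − (1 − 0.787)^2 = 0.9546
ΔR = 0.9546 − 0.787 = 0.1676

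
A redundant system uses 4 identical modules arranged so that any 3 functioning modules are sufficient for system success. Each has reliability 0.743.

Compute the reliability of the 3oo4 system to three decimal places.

0.726

R = Σ_{i=3}^{4} C(4,i) p^i (1−p)^{4−i} with p = 0.743
C(4,3)·0.743^3·0.257^1 = 0.42166
C(4,4)·0.743^4·0.257^0 = 0.30476
Sum = 0.726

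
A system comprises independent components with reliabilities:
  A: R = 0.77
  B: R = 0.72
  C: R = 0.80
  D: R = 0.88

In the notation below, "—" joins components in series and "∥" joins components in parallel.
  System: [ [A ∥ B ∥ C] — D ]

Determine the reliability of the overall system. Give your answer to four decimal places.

0.8687

Parallel (A, B, and C): 1 − (1 − 0.770000)(1 − 0.720000)(1 − 0.800000) = 0.987120
Series ([0.987120] and D): 0.987120 × 0.880000 = 0.8687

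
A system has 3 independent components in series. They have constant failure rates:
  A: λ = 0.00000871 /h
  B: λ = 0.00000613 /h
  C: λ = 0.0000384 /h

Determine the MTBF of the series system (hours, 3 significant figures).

18800

Series of exponential components: λ_sys = Σ λ_i
λ_sys = 0.00000871 + 0.00000613 + 0.0000384 = 5.3240e-05 /h
MTBF = 1 / λ_sys = 18800 h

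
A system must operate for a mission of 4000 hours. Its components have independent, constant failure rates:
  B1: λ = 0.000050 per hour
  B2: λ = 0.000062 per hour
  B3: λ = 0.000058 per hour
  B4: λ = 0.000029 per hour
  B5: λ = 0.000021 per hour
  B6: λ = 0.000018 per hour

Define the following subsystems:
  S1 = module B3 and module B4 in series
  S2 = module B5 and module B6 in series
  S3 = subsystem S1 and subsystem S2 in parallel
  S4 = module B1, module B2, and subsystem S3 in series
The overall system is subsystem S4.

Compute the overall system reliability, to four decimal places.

R(B1) = exp(−0.000050 × 4000) = 0.818731
R(B2) = exp(−0.000062 × 4000) = 0.780360
R(B3) = exp(−0.000058 × 4000) = 0.792946
R(B4) = exp(−0.000029 × 4000) = 0.890475
R(B5) = exp(−0.000021 × 4000) = 0.919431
R(B6) = exp(−0.000018 × 4000) = 0.930531
Series (B3 and B4): 0.792946 × 0.890475 = 0.706099
Series (B5 and B6): 0.919431 × 0.930531 = 0.855559
Parallel ([0.706099] and [0.855559]): 1 − (1 − 0.706099)(1 − 0.855559) = 0.957549
Series (B1, B2, and [0.957549]): 0.818731 × 0.780360 × 0.957549 = 0.6118

0.6118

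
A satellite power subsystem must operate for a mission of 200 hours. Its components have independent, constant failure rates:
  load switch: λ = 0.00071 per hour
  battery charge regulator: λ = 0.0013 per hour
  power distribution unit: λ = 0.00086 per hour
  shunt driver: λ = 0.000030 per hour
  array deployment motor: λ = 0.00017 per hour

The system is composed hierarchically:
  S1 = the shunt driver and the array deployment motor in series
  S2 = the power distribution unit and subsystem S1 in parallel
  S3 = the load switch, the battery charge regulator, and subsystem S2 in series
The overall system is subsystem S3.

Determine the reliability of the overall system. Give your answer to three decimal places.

0.665

R(load switch) = exp(−0.00071 × 200) = 0.86762
R(battery charge regulator) = exp(−0.0013 × 200) = 0.77105
R(power distribution unit) = exp(−0.00086 × 200) = 0.84198
R(shunt driver) = exp(−0.000030 × 200) = 0.99402
R(array deployment motor) = exp(−0.00017 × 200) = 0.96657
Series (shunt driver and array deployment motor): 0.99402 × 0.96657 = 0.96079
Parallel (power distribution unit and [0.96079]): 1 − (1 − 0.84198)(1 − 0.96079) = 0.99380
Series (load switch, battery charge regulator, and [0.99380]): 0.86762 × 0.77105 × 0.99380 = 0.665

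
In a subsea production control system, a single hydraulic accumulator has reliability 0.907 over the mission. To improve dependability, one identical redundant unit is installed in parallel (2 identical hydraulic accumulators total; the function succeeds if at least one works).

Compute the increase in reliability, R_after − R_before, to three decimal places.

0.084

R_before = 0.907
R_after = 1 − (1 − 0.907)^2 = 0.991
ΔR = 0.991 − 0.907 = 0.084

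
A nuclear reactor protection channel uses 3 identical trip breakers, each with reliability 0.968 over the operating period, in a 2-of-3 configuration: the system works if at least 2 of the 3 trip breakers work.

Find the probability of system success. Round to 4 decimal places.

R = Σ_{i=2}^{3} C(3,i) p^i (1−p)^{3−i} with p = 0.968
C(3,2)·0.968^2·0.032^1 = 0.089954
C(3,3)·0.968^3·0.032^0 = 0.907039
Sum = 0.9970

0.9970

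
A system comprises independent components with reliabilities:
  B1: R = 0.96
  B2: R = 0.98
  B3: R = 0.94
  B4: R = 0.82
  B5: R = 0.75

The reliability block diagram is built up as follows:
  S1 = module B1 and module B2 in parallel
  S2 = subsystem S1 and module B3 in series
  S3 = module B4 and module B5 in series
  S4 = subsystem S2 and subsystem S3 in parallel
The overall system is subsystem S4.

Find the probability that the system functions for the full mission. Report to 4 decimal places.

Parallel (B1 and B2): 1 − (1 − 0.960000)(1 − 0.980000) = 0.999200
Series ([0.999200] and B3): 0.999200 × 0.940000 = 0.939248
Series (B4 and B5): 0.820000 × 0.750000 = 0.615000
Parallel ([0.939248] and [0.615000]): 1 − (1 − 0.939248)(1 − 0.615000) = 0.9766

0.9766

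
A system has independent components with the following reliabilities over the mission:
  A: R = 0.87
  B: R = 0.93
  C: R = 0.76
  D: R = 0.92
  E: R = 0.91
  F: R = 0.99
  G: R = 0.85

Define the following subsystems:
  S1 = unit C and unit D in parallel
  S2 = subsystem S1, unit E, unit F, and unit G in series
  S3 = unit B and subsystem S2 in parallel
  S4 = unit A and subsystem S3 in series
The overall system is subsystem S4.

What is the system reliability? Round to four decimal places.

Parallel (C and D): 1 − (1 − 0.760000)(1 − 0.920000) = 0.980800
Series ([0.980800], E, F, and G): 0.980800 × 0.910000 × 0.990000 × 0.850000 = 0.751062
Parallel (B and [0.751062]): 1 − (1 − 0.930000)(1 − 0.751062) = 0.982574
Series (A and [0.982574]): 0.870000 × 0.982574 = 0.8548

0.8548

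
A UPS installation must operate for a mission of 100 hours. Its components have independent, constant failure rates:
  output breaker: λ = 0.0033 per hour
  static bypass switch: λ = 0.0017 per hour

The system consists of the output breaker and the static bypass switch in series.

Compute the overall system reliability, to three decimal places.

R(output breaker) = exp(−0.0033 × 100) = 0.71892
R(static bypass switch) = exp(−0.0017 × 100) = 0.84366
Series (output breaker and static bypass switch): 0.71892 × 0.84366 = 0.607

0.607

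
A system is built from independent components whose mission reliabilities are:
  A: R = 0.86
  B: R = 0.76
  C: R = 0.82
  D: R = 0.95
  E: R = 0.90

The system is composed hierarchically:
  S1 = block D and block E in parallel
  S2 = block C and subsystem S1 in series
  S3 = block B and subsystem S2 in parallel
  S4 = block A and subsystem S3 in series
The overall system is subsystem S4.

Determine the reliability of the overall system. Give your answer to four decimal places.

0.8220

Parallel (D and E): 1 − (1 − 0.950000)(1 − 0.900000) = 0.995000
Series (C and [0.995000]): 0.820000 × 0.995000 = 0.815900
Parallel (B and [0.815900]): 1 − (1 − 0.760000)(1 − 0.815900) = 0.955816
Series (A and [0.955816]): 0.860000 × 0.955816 = 0.8220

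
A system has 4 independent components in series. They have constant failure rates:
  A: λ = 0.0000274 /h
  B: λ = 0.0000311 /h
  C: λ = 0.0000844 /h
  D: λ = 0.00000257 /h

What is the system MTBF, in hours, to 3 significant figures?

Series of exponential components: λ_sys = Σ λ_i
λ_sys = 0.0000274 + 0.0000311 + 0.0000844 + 0.00000257 = 1.4547e-04 /h
MTBF = 1 / λ_sys = 6870 h

6870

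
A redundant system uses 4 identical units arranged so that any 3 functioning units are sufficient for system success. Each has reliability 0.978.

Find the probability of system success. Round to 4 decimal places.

R = Σ_{i=3}^{4} C(4,i) p^i (1−p)^{4−i} with p = 0.978
C(4,3)·0.978^3·0.022^1 = 0.082319
C(4,4)·0.978^4·0.022^0 = 0.914862
Sum = 0.9972

0.9972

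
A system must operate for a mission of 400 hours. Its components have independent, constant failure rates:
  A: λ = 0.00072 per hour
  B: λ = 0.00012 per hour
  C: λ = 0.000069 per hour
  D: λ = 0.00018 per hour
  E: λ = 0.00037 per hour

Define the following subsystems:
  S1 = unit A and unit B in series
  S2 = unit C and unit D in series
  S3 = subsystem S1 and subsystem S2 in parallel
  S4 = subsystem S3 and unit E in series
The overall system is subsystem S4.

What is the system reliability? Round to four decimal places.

R(A) = exp(−0.00072 × 400) = 0.749762
R(B) = exp(−0.00012 × 400) = 0.953134
R(C) = exp(−0.000069 × 400) = 0.972777
R(D) = exp(−0.00018 × 400) = 0.930531
R(E) = exp(−0.00037 × 400) = 0.862431
Series (A and B): 0.749762 × 0.953134 = 0.714624
Series (C and D): 0.972777 × 0.930531 = 0.905199
Parallel ([0.714624] and [0.905199]): 1 − (1 − 0.714624)(1 − 0.905199) = 0.972946
Series ([0.972946] and E): 0.972946 × 0.862431 = 0.8391

0.8391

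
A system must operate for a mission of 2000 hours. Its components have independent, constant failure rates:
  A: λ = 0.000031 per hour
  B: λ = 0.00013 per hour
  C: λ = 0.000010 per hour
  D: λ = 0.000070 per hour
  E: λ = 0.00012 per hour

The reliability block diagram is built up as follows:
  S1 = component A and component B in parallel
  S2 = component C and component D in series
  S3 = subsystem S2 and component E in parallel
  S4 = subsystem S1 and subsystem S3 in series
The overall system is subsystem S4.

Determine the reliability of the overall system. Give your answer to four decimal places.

0.9551

R(A) = exp(−0.000031 × 2000) = 0.939883
R(B) = exp(−0.00013 × 2000) = 0.771052
R(C) = exp(−0.000010 × 2000) = 0.980199
R(D) = exp(−0.000070 × 2000) = 0.869358
R(E) = exp(−0.00012 × 2000) = 0.786628
Parallel (A and B): 1 − (1 − 0.939883)(1 − 0.771052) = 0.986236
Series (C and D): 0.980199 × 0.869358 = 0.852144
Parallel ([0.852144] and E): 1 − (1 − 0.852144)(1 − 0.786628) = 0.968452
Series ([0.986236] and [0.968452]): 0.986236 × 0.968452 = 0.9551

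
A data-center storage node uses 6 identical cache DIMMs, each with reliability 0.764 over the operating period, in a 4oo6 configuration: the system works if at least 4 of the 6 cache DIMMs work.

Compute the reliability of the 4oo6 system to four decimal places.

0.8521

R = Σ_{i=4}^{6} C(6,i) p^i (1−p)^{6−i} with p = 0.764
C(6,4)·0.764^4·0.236^2 = 0.284635
C(6,5)·0.764^5·0.236^1 = 0.368579
C(6,6)·0.764^6·0.236^0 = 0.198866
Sum = 0.8521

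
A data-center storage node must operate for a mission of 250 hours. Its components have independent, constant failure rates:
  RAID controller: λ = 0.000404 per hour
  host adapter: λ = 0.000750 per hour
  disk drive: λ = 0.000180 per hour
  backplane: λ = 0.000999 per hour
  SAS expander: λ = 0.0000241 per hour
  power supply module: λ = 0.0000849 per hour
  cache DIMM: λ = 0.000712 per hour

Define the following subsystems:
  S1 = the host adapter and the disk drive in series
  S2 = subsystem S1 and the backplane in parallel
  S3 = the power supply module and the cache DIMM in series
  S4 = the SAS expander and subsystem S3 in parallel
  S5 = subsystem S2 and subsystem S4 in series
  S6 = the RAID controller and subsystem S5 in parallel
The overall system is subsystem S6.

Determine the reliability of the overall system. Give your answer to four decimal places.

0.9955

R(RAID controller) = exp(−0.000404 × 250) = 0.903933
R(host adapter) = exp(−0.000750 × 250) = 0.829029
R(disk drive) = exp(−0.000180 × 250) = 0.955997
R(backplane) = exp(−0.000999 × 250) = 0.778996
R(SAS expander) = exp(−0.0000241 × 250) = 0.993993
R(power supply module) = exp(−0.0000849 × 250) = 0.978999
R(cache DIMM) = exp(−0.000712 × 250) = 0.836942
Series (host adapter and disk drive): 0.829029 × 0.955997 = 0.792549
Parallel ([0.792549] and backplane): 1 − (1 − 0.792549)(1 − 0.778996) = 0.954152
Series (power supply module and cache DIMM): 0.978999 × 0.836942 = 0.819365
Parallel (SAS expander and [0.819365]): 1 − (1 − 0.993993)(1 − 0.819365) = 0.998915
Series ([0.954152] and [0.998915]): 0.954152 × 0.998915 = 0.953117
Parallel (RAID controller and [0.953117]): 1 − (1 − 0.903933)(1 − 0.953117) = 0.9955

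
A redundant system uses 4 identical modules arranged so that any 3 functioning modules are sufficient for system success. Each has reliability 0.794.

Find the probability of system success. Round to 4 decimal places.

0.8099

R = Σ_{i=3}^{4} C(4,i) p^i (1−p)^{4−i} with p = 0.794
C(4,3)·0.794^3·0.206^1 = 0.412467
C(4,4)·0.794^4·0.206^0 = 0.397450
Sum = 0.8099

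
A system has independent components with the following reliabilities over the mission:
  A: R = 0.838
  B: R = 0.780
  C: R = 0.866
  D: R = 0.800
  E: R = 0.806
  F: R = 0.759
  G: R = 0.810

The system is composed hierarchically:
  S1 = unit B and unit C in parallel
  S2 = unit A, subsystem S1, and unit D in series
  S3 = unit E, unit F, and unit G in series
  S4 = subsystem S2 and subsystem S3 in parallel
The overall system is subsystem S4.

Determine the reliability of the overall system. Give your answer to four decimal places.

0.8238

Parallel (B and C): 1 − (1 − 0.780000)(1 − 0.866000) = 0.970520
Series (A, [0.970520], and D): 0.838000 × 0.970520 × 0.800000 = 0.650637
Series (E, F, and G): 0.806000 × 0.759000 × 0.810000 = 0.495521
Parallel ([0.650637] and [0.495521]): 1 − (1 − 0.650637)(1 − 0.495521) = 0.8238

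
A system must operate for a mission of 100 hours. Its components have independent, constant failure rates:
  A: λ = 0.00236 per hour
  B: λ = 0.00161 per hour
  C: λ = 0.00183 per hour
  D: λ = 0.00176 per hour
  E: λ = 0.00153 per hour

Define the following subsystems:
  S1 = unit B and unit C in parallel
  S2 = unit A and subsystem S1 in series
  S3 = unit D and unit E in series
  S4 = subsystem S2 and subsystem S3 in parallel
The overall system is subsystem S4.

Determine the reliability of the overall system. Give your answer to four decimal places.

0.9356

R(A) = exp(−0.00236 × 100) = 0.789781
R(B) = exp(−0.00161 × 100) = 0.851292
R(C) = exp(−0.00183 × 100) = 0.832768
R(D) = exp(−0.00176 × 100) = 0.838618
R(E) = exp(−0.00153 × 100) = 0.858130
Parallel (B and C): 1 − (1 − 0.851292)(1 − 0.832768) = 0.975131
Series (A and [0.975131]): 0.789781 × 0.975131 = 0.770140
Series (D and E): 0.838618 × 0.858130 = 0.719643
Parallel ([0.770140] and [0.719643]): 1 − (1 − 0.770140)(1 − 0.719643) = 0.9356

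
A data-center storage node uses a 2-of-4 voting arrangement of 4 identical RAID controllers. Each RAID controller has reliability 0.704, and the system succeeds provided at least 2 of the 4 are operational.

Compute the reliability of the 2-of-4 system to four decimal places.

R = Σ_{i=2}^{4} C(4,i) p^i (1−p)^{4−i} with p = 0.704
C(4,2)·0.704^2·0.296^2 = 0.260543
C(4,3)·0.704^3·0.296^1 = 0.413114
C(4,4)·0.704^4·0.296^0 = 0.245635
Sum = 0.9193

0.9193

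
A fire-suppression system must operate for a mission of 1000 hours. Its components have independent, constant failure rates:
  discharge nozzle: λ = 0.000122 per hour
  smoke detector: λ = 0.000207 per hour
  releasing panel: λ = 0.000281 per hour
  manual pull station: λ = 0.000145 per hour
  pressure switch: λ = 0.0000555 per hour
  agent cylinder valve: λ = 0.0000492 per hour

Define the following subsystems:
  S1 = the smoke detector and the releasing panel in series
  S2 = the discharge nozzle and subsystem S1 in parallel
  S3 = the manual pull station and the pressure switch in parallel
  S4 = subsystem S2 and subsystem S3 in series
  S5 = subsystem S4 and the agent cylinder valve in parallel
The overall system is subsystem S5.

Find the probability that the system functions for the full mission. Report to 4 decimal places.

0.9975

R(discharge nozzle) = exp(−0.000122 × 1000) = 0.885148
R(smoke detector) = exp(−0.000207 × 1000) = 0.813020
R(releasing panel) = exp(−0.000281 × 1000) = 0.755028
R(manual pull station) = exp(−0.000145 × 1000) = 0.865022
R(pressure switch) = exp(−0.0000555 × 1000) = 0.946012
R(agent cylinder valve) = exp(−0.0000492 × 1000) = 0.951991
Series (smoke detector and releasing panel): 0.813020 × 0.755028 = 0.613853
Parallel (discharge nozzle and [0.613853]): 1 − (1 − 0.885148)(1 − 0.613853) = 0.955650
Parallel (manual pull station and pressure switch): 1 − (1 − 0.865022)(1 − 0.946012) = 0.992713
Series ([0.955650] and [0.992713]): 0.955650 × 0.992713 = 0.948686
Parallel ([0.948686] and agent cylinder valve): 1 − (1 − 0.948686)(1 − 0.951991) = 0.9975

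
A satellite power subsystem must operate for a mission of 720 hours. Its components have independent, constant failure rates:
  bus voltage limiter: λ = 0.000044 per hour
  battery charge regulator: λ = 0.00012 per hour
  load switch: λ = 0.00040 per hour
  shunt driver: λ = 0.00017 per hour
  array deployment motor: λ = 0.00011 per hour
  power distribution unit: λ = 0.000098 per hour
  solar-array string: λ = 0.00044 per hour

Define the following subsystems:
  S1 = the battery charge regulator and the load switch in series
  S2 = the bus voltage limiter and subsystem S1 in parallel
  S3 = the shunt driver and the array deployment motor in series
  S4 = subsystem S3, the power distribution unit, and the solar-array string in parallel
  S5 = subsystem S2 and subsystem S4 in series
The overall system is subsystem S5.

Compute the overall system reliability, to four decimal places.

R(bus voltage limiter) = exp(−0.000044 × 720) = 0.968817
R(battery charge regulator) = exp(−0.00012 × 720) = 0.917227
R(load switch) = exp(−0.00040 × 720) = 0.749762
R(shunt driver) = exp(−0.00017 × 720) = 0.884794
R(array deployment motor) = exp(−0.00011 × 720) = 0.923855
R(power distribution unit) = exp(−0.000098 × 720) = 0.931872
R(solar-array string) = exp(−0.00044 × 720) = 0.728476
Series (battery charge regulator and load switch): 0.917227 × 0.749762 = 0.687702
Parallel (bus voltage limiter and [0.687702]): 1 − (1 − 0.968817)(1 − 0.687702) = 0.990262
Series (shunt driver and array deployment motor): 0.884794 × 0.923855 = 0.817421
Parallel ([0.817421], power distribution unit, and solar-array string): 1 − (1 − 0.817421)(1 − 0.931872)(1 − 0.728476) = 0.996623
Series ([0.990262] and [0.996623]): 0.990262 × 0.996623 = 0.9869

0.9869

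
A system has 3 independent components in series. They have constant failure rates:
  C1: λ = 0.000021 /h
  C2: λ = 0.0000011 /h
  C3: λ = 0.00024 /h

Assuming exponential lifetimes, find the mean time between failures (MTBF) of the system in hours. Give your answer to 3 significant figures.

Series of exponential components: λ_sys = Σ λ_i
λ_sys = 0.000021 + 0.0000011 + 0.00024 = 2.6210e-04 /h
MTBF = 1 / λ_sys = 3820 h

3820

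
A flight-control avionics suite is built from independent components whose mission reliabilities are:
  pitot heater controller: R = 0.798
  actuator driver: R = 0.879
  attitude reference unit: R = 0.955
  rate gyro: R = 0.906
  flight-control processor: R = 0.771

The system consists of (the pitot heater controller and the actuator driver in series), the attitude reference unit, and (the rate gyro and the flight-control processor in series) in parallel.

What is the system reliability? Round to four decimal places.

0.9959

Series (pitot heater controller and actuator driver): 0.798000 × 0.879000 = 0.701442
Series (rate gyro and flight-control processor): 0.906000 × 0.771000 = 0.698526
Parallel ([0.701442], attitude reference unit, and [0.698526]): 1 − (1 − 0.701442)(1 − 0.955000)(1 − 0.698526) = 0.9959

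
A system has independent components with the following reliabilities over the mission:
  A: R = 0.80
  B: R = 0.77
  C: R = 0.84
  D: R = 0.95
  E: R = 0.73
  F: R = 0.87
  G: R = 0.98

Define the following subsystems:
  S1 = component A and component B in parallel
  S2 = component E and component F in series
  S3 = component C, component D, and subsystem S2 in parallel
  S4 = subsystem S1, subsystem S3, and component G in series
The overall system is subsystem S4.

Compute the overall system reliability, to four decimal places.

Parallel (A and B): 1 − (1 − 0.800000)(1 − 0.770000) = 0.954000
Series (E and F): 0.730000 × 0.870000 = 0.635100
Parallel (C, D, and [0.635100]): 1 − (1 − 0.840000)(1 − 0.950000)(1 − 0.635100) = 0.997081
Series ([0.954000], [0.997081], and G): 0.954000 × 0.997081 × 0.980000 = 0.9322

0.9322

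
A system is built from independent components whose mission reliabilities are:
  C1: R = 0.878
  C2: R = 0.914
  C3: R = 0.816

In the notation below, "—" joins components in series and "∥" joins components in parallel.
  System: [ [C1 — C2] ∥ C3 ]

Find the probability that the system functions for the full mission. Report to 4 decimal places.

Series (C1 and C2): 0.878000 × 0.914000 = 0.802492
Parallel ([0.802492] and C3): 1 − (1 − 0.802492)(1 − 0.816000) = 0.9637

0.9637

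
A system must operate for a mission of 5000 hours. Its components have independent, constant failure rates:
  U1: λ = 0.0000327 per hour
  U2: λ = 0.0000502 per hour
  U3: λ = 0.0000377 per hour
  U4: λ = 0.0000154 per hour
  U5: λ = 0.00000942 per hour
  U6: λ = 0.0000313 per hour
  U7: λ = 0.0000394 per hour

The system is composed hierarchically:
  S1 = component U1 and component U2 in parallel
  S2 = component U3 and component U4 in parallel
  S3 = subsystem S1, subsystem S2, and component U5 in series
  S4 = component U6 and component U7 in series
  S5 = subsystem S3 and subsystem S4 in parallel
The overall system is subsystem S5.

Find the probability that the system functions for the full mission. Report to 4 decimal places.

R(U1) = exp(−0.0000327 × 5000) = 0.849166
R(U2) = exp(−0.0000502 × 5000) = 0.778022
R(U3) = exp(−0.0000377 × 5000) = 0.828201
R(U4) = exp(−0.0000154 × 5000) = 0.925890
R(U5) = exp(−0.00000942 × 5000) = 0.953992
R(U6) = exp(−0.0000313 × 5000) = 0.855132
R(U7) = exp(−0.0000394 × 5000) = 0.821191
Parallel (U1 and U2): 1 − (1 − 0.849166)(1 − 0.778022) = 0.966518
Parallel (U3 and U4): 1 − (1 − 0.828201)(1 − 0.925890) = 0.987268
Series ([0.966518], [0.987268], and U5): 0.966518 × 0.987268 × 0.953992 = 0.910311
Series (U6 and U7): 0.855132 × 0.821191 = 0.702227
Parallel ([0.910311] and [0.702227]): 1 − (1 − 0.910311)(1 − 0.702227) = 0.9733

0.9733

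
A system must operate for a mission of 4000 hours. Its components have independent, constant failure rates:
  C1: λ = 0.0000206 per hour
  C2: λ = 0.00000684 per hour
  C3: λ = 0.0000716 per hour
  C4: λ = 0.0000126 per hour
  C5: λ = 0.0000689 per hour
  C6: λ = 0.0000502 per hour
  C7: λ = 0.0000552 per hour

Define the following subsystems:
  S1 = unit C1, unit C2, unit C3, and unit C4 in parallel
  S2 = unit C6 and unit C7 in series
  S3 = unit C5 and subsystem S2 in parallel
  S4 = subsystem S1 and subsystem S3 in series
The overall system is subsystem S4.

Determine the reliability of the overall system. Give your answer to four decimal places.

R(C1) = exp(−0.0000206 × 4000) = 0.920904
R(C2) = exp(−0.00000684 × 4000) = 0.973011
R(C3) = exp(−0.0000716 × 4000) = 0.750962
R(C4) = exp(−0.0000126 × 4000) = 0.950849
R(C5) = exp(−0.0000689 × 4000) = 0.759117
R(C6) = exp(−0.0000502 × 4000) = 0.818076
R(C7) = exp(−0.0000552 × 4000) = 0.801877
Parallel (C1, C2, C3, and C4): 1 − (1 − 0.920904)(1 − 0.973011)(1 − 0.750962)(1 − 0.950849) = 0.999974
Series (C6 and C7): 0.818076 × 0.801877 = 0.655996
Parallel (C5 and [0.655996]): 1 − (1 − 0.759117)(1 − 0.655996) = 0.917135
Series ([0.999974] and [0.917135]): 0.999974 × 0.917135 = 0.9171

0.9171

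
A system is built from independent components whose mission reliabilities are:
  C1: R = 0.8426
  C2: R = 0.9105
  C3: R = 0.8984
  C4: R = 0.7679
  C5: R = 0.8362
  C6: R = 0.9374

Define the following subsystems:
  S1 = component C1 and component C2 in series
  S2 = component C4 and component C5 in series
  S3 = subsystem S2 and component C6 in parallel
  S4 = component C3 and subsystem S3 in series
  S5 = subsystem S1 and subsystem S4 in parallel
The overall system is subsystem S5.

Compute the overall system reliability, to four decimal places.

0.9717

Series (C1 and C2): 0.842600 × 0.910500 = 0.767187
Series (C4 and C5): 0.767900 × 0.836200 = 0.642118
Parallel ([0.642118] and C6): 1 − (1 − 0.642118)(1 − 0.937400) = 0.977597
Series (C3 and [0.977597]): 0.898400 × 0.977597 = 0.878273
Parallel ([0.767187] and [0.878273]): 1 − (1 − 0.767187)(1 − 0.878273) = 0.9717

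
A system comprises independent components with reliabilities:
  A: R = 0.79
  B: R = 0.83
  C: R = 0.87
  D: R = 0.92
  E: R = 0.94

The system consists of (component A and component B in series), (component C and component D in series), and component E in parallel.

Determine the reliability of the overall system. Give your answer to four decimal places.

Series (A and B): 0.790000 × 0.830000 = 0.655700
Series (C and D): 0.870000 × 0.920000 = 0.800400
Parallel ([0.655700], [0.800400], and E): 1 − (1 − 0.655700)(1 − 0.800400)(1 − 0.940000) = 0.9959

0.9959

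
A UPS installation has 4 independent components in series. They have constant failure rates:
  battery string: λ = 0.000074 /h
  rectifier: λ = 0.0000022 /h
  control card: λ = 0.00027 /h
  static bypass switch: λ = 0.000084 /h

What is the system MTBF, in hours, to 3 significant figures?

2320

Series of exponential components: λ_sys = Σ λ_i
λ_sys = 0.000074 + 0.0000022 + 0.00027 + 0.000084 = 4.3020e-04 /h
MTBF = 1 / λ_sys = 2320 h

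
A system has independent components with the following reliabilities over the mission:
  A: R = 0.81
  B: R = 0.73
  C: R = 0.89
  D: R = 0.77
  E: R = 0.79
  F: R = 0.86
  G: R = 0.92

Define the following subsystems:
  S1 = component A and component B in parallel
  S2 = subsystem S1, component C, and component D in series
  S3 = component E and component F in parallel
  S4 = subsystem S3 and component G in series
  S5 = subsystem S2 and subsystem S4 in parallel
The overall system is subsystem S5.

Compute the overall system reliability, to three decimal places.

0.963

Parallel (A and B): 1 − (1 − 0.81000)(1 − 0.73000) = 0.94870
Series ([0.94870], C, and D): 0.94870 × 0.89000 × 0.77000 = 0.65014
Parallel (E and F): 1 − (1 − 0.79000)(1 − 0.86000) = 0.97060
Series ([0.97060] and G): 0.97060 × 0.92000 = 0.89295
Parallel ([0.65014] and [0.89295]): 1 − (1 − 0.65014)(1 − 0.89295) = 0.963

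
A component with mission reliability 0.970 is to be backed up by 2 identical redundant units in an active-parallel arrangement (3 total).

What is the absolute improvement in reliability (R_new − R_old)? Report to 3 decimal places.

0.030

R_before = 0.970
R_after = 1 − (1 − 0.970)^3 = 1.000
ΔR = 1.000 − 0.970 = 0.030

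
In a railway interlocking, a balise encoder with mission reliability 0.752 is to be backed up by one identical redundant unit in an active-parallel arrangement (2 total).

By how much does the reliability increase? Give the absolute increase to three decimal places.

0.186

R_before = 0.752
R_after = 1 − (1 − 0.752)^2 = 0.938
ΔR = 0.938 − 0.752 = 0.186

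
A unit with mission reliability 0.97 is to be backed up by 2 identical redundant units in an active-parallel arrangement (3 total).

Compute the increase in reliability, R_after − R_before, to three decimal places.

R_before = 0.97
R_after = 1 − (1 − 0.97)^3 = 1.000
ΔR = 1.000 − 0.97 = 0.030

0.030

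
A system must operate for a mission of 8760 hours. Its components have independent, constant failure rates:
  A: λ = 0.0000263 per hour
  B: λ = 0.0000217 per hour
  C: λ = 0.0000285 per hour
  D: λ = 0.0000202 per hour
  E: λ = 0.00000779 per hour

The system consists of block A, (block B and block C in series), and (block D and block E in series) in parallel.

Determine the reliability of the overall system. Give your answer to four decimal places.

R(A) = exp(−0.0000263 × 8760) = 0.794225
R(B) = exp(−0.0000217 × 8760) = 0.826883
R(C) = exp(−0.0000285 × 8760) = 0.779066
R(D) = exp(−0.0000202 × 8760) = 0.837820
R(E) = exp(−0.00000779 × 8760) = 0.934036
Series (B and C): 0.826883 × 0.779066 = 0.644196
Series (D and E): 0.837820 × 0.934036 = 0.782554
Parallel (A, [0.644196], and [0.782554]): 1 − (1 − 0.794225)(1 − 0.644196)(1 − 0.782554) = 0.9841

0.9841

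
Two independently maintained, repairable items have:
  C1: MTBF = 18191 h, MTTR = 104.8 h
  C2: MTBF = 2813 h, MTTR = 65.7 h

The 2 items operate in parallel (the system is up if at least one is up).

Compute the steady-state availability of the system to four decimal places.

0.9999

A(C1) = MTBF/(MTBF+MTTR) = 18191/(18191+104.8) = 0.994272
A(C2) = MTBF/(MTBF+MTTR) = 2813/(2813+65.7) = 0.977177
Parallel availability: 1 − (1 − 0.994272)(1 − 0.977177) = 0.9999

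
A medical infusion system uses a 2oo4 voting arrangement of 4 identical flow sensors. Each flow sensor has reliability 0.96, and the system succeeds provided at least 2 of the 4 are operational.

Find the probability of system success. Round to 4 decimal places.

R = Σ_{i=2}^{4} C(4,i) p^i (1−p)^{4−i} with p = 0.96
C(4,2)·0.96^2·0.04^2 = 0.008847
C(4,3)·0.96^3·0.04^1 = 0.141558
C(4,4)·0.96^4·0.04^0 = 0.849347
Sum = 0.9998

0.9998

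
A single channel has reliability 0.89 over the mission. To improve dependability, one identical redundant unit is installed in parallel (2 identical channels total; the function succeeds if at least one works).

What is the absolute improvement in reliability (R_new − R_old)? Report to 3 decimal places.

0.098

R_before = 0.89
R_after = 1 − (1 − 0.89)^2 = 0.988
ΔR = 0.988 − 0.89 = 0.098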